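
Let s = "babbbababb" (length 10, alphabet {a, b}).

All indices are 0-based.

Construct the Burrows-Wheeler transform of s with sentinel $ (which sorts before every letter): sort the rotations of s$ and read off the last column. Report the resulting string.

rank  rotation     last
    0  $babbbababb  b
    1  ababb$babbb  b
    2  abb$babbbab  b
    3  abbbababb$b  b
    4  b$babbbabab  b
    5  bababb$babb  b
    6  babb$babbba  a
    7  babbbababb$  $
    8  bb$babbbaba  a
    9  bbababb$bab  b
   10  bbbababb$ba  a

bbbbbba$aba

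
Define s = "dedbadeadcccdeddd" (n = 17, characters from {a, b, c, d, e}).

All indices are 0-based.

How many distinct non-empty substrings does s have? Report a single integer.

134

rank | idx | suffix
   0 |   7 | adcccdeddd
   1 |   4 | adeadcccdeddd
   2 |   3 | badeadcccdeddd
   3 |   9 | cccdeddd
   4 |  10 | ccdeddd
   5 |  11 | cdeddd
   6 |  16 | d
   7 |   2 | dbadeadcccdeddd
   8 |   8 | dcccdeddd
   9 |  15 | dd
  10 |  14 | ddd
  11 |   5 | deadcccdeddd
  12 |   0 | dedbadeadcccdeddd
  13 |  12 | deddd
  14 |   6 | eadcccdeddd
  15 |   1 | edbadeadcccdeddd
  16 |  13 | eddd

SA = [7, 4, 3, 9, 10, 11, 16, 2, 8, 15, 14, 5, 0, 12, 6, 1, 13]
[i] adj suffixes → lcp
  [1] 7/4 → 2 ('ad')
  [2] 4/3 → 0 ('')
  [3] 3/9 → 0 ('')
  [4] 9/10 → 2 ('cc')
  [5] 10/11 → 1 ('c')
  [6] 11/16 → 0 ('')
  [7] 16/2 → 1 ('d')
  [8] 2/8 → 1 ('d')
  [9] 8/15 → 1 ('d')
  [10] 15/14 → 2 ('dd')
  [11] 14/5 → 1 ('d')
  [12] 5/0 → 2 ('de')
  [13] 0/12 → 3 ('ded')
  [14] 12/6 → 0 ('')
  [15] 6/1 → 1 ('e')
  [16] 1/13 → 2 ('ed')

n(n+1)/2 = 17·18/2 = 153
Σ LCP = 0 + 2 + 0 + 0 + 2 + 1 + 0 + 1 + 1 + 1 + 2 + 1 + 2 + 3 + 0 + 1 + 2 = 19
distinct = 153 − 19 = 134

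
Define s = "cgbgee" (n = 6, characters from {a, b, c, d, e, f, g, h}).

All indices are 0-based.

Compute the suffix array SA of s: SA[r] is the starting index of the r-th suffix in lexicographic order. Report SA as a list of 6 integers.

[2, 0, 5, 4, 1, 3]

rank→(start, suffix):
  0 → (2, 'bgee')
  1 → (0, 'cgbgee')
  2 → (5, 'e')
  3 → (4, 'ee')
  4 → (1, 'gbgee')
  5 → (3, 'gee')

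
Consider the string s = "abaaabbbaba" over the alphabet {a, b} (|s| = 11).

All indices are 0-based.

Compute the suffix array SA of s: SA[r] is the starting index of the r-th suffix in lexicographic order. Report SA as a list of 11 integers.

[10, 2, 3, 8, 0, 4, 9, 1, 7, 6, 5]

rank→(start, suffix):
  0 → (10, 'a')
  1 → (2, 'aaabbbaba')
  2 → (3, 'aabbbaba')
  3 → (8, 'aba')
  4 → (0, 'abaaabbbaba')
  5 → (4, 'abbbaba')
  6 → (9, 'ba')
  7 → (1, 'baaabbbaba')
  8 → (7, 'baba')
  9 → (6, 'bbaba')
  10 → (5, 'bbbaba')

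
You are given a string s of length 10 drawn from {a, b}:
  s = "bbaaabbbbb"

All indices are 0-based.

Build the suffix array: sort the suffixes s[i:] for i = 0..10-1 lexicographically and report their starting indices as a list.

rank | idx | suffix
   0 |   2 | aaabbbbb
   1 |   3 | aabbbbb
   2 |   4 | abbbbb
   3 |   9 | b
   4 |   1 | baaabbbbb
   5 |   8 | bb
   6 |   0 | bbaaabbbbb
   7 |   7 | bbb
   8 |   6 | bbbb
   9 |   5 | bbbbb

[2, 3, 4, 9, 1, 8, 0, 7, 6, 5]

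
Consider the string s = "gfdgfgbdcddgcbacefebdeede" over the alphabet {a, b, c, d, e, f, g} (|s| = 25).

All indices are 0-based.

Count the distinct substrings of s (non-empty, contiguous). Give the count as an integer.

303

sorted suffixes:
  #0 SA[0]=14  'acefebdeede'
  #1 SA[1]=13  'bacefebdeede'
  #2 SA[2]=6  'bdcddgcbacefebdeede'
  #3 SA[3]=19  'bdeede'
  #4 SA[4]=12  'cbacefebdeede'
  #5 SA[5]=8  'cddgcbacefebdeede'
  #6 SA[6]=15  'cefebdeede'
  #7 SA[7]=7  'dcddgcbacefebdeede'
  #8 SA[8]=9  'ddgcbacefebdeede'
  #9 SA[9]=23  'de'
  #10 SA[10]=20  'deede'
  #11 SA[11]=10  'dgcbacefebdeede'
  #12 SA[12]=2  'dgfgbdcddgcbacefebdeede'
  #13 SA[13]=24  'e'
  #14 SA[14]=18  'ebdeede'
  #15 SA[15]=22  'ede'
  #16 SA[16]=21  'eede'
  #17 SA[17]=16  'efebdeede'
  #18 SA[18]=1  'fdgfgbdcddgcbacefebdeede'
  #19 SA[19]=17  'febdeede'
  #20 SA[20]=4  'fgbdcddgcbacefebdeede'
  #21 SA[21]=5  'gbdcddgcbacefebdeede'
  #22 SA[22]=11  'gcbacefebdeede'
  #23 SA[23]=0  'gfdgfgbdcddgcbacefebdeede'
  #24 SA[24]=3  'gfgbdcddgcbacefebdeede'

SA = [14, 13, 6, 19, 12, 8, 15, 7, 9, 23, 20, 10, 2, 24, 18, 22, 21, 16, 1, 17, 4, 5, 11, 0, 3]
i: (SA[i-1],SA[i]) lcp shared
  1: (14,13) 0 ''
  2: (13,6) 1 'b'
  3: (6,19) 2 'bd'
  4: (19,12) 0 ''
  5: (12,8) 1 'c'
  6: (8,15) 1 'c'
  7: (15,7) 0 ''
  8: (7,9) 1 'd'
  9: (9,23) 1 'd'
  10: (23,20) 2 'de'
  11: (20,10) 1 'd'
  12: (10,2) 2 'dg'
  13: (2,24) 0 ''
  14: (24,18) 1 'e'
  15: (18,22) 1 'e'
  16: (22,21) 1 'e'
  17: (21,16) 1 'e'
  18: (16,1) 0 ''
  19: (1,17) 1 'f'
  20: (17,4) 1 'f'
  21: (4,5) 0 ''
  22: (5,11) 1 'g'
  23: (11,0) 1 'g'
  24: (0,3) 2 'gf'

n(n+1)/2 = 25·26/2 = 325
Σ LCP = 0 + 0 + 1 + 2 + 0 + 1 + 1 + 0 + 1 + 1 + 2 + 1 + 2 + 0 + 1 + 1 + 1 + 1 + 0 + 1 + 1 + 0 + 1 + 1 + 2 = 22
distinct = 325 − 22 = 303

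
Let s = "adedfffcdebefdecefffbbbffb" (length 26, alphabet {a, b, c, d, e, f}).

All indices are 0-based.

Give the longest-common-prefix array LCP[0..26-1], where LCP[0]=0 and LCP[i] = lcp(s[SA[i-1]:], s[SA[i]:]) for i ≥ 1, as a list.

[0, 0, 1, 2, 1, 1, 0, 1, 0, 2, 2, 1, 0, 1, 1, 1, 2, 0, 2, 1, 1, 1, 3, 2, 2, 3]

sorted suffixes:
  #0 SA[0]=0  'adedfffcdebefdecefffbbbffb'
  #1 SA[1]=25  'b'
  #2 SA[2]=20  'bbbffb'
  #3 SA[3]=21  'bbffb'
  #4 SA[4]=10  'befdecefffbbbffb'
  #5 SA[5]=22  'bffb'
  #6 SA[6]=7  'cdebefdecefffbbbffb'
  #7 SA[7]=15  'cefffbbbffb'
  #8 SA[8]=8  'debefdecefffbbbffb'
  #9 SA[9]=13  'decefffbbbffb'
  #10 SA[10]=1  'dedfffcdebefdecefffbbbffb'
  #11 SA[11]=3  'dfffcdebefdecefffbbbffb'
  #12 SA[12]=9  'ebefdecefffbbbffb'
  #13 SA[13]=14  'ecefffbbbffb'
  #14 SA[14]=2  'edfffcdebefdecefffbbbffb'
  #15 SA[15]=11  'efdecefffbbbffb'
  #16 SA[16]=16  'efffbbbffb'
  #17 SA[17]=24  'fb'
  #18 SA[18]=19  'fbbbffb'
  #19 SA[19]=6  'fcdebefdecefffbbbffb'
  #20 SA[20]=12  'fdecefffbbbffb'
  #21 SA[21]=23  'ffb'
  #22 SA[22]=18  'ffbbbffb'
  #23 SA[23]=5  'ffcdebefdecefffbbbffb'
  #24 SA[24]=17  'fffbbbffb'
  #25 SA[25]=4  'fffcdebefdecefffbbbffb'

SA = [0, 25, 20, 21, 10, 22, 7, 15, 8, 13, 1, 3, 9, 14, 2, 11, 16, 24, 19, 6, 12, 23, 18, 5, 17, 4]
[i] adj suffixes → lcp
  [1] 0/25 → 0 ('')
  [2] 25/20 → 1 ('b')
  [3] 20/21 → 2 ('bb')
  [4] 21/10 → 1 ('b')
  [5] 10/22 → 1 ('b')
  [6] 22/7 → 0 ('')
  [7] 7/15 → 1 ('c')
  [8] 15/8 → 0 ('')
  [9] 8/13 → 2 ('de')
  [10] 13/1 → 2 ('de')
  [11] 1/3 → 1 ('d')
  [12] 3/9 → 0 ('')
  [13] 9/14 → 1 ('e')
  [14] 14/2 → 1 ('e')
  [15] 2/11 → 1 ('e')
  [16] 11/16 → 2 ('ef')
  [17] 16/24 → 0 ('')
  [18] 24/19 → 2 ('fb')
  [19] 19/6 → 1 ('f')
  [20] 6/12 → 1 ('f')
  [21] 12/23 → 1 ('f')
  [22] 23/18 → 3 ('ffb')
  [23] 18/5 → 2 ('ff')
  [24] 5/17 → 2 ('ff')
  [25] 17/4 → 3 ('fff')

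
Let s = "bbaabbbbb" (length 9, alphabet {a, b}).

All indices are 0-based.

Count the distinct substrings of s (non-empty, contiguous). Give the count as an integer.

rank | idx | suffix
   0 |   2 | aabbbbb
   1 |   3 | abbbbb
   2 |   8 | b
   3 |   1 | baabbbbb
   4 |   7 | bb
   5 |   0 | bbaabbbbb
   6 |   6 | bbb
   7 |   5 | bbbb
   8 |   4 | bbbbb

SA = [2, 3, 8, 1, 7, 0, 6, 5, 4]
[i] adj suffixes → lcp
  [1] 2/3 → 1 ('a')
  [2] 3/8 → 0 ('')
  [3] 8/1 → 1 ('b')
  [4] 1/7 → 1 ('b')
  [5] 7/0 → 2 ('bb')
  [6] 0/6 → 2 ('bb')
  [7] 6/5 → 3 ('bbb')
  [8] 5/4 → 4 ('bbbb')

n(n+1)/2 = 9·10/2 = 45
Σ LCP = 0 + 1 + 0 + 1 + 1 + 2 + 2 + 3 + 4 = 14
distinct = 45 − 14 = 31

31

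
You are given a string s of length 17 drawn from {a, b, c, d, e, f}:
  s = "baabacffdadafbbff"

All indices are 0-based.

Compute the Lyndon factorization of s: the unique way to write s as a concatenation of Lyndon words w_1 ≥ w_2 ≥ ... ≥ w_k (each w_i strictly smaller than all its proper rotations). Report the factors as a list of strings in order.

emit factor 1: 'b' (i=0, period=1)
emit factor 2: 'aabacffdadafbbff' (i=1, period=16)

["b", "aabacffdadafbbff"]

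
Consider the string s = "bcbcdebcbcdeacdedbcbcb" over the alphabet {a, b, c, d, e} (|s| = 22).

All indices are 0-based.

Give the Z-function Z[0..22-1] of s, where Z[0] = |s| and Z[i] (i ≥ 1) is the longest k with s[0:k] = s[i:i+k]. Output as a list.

Z[0]=22
i=1: i≥r, start 0; Z[1]=0
i=2: i≥r, start 0; Z[2]=2 grow→box=[2,4)
i=3: min(r-i=1, Z[1]=0)=0; Z[3]=0
i=4: i≥r, start 0; Z[4]=0
i=5: i≥r, start 0; Z[5]=0
i=6: i≥r, start 0; Z[6]=6 grow→box=[6,12)
i=7: min(r-i=5, Z[1]=0)=0; Z[7]=0
i=8: min(r-i=4, Z[2]=2)=2; Z[8]=2
i=9: min(r-i=3, Z[3]=0)=0; Z[9]=0
i=10: min(r-i=2, Z[4]=0)=0; Z[10]=0
i=11: min(r-i=1, Z[5]=0)=0; Z[11]=0
i=12: i≥r, start 0; Z[12]=0
i=13: i≥r, start 0; Z[13]=0
i=14: i≥r, start 0; Z[14]=0
i=15: i≥r, start 0; Z[15]=0
i=16: i≥r, start 0; Z[16]=0
i=17: i≥r, start 0; Z[17]=4 grow→box=[17,21)
i=18: min(r-i=3, Z[1]=0)=0; Z[18]=0
i=19: min(r-i=2, Z[2]=2)=2; Z[19]=3 grow→box=[19,22)
i=20: min(r-i=2, Z[1]=0)=0; Z[20]=0
i=21: min(r-i=1, Z[2]=2)=1; Z[21]=1

[22, 0, 2, 0, 0, 0, 6, 0, 2, 0, 0, 0, 0, 0, 0, 0, 0, 4, 0, 3, 0, 1]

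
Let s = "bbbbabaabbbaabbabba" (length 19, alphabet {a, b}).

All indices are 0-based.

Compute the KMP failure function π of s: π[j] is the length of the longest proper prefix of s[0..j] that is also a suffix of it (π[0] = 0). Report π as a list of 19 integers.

[0, 1, 2, 3, 0, 1, 0, 0, 1, 2, 3, 0, 0, 1, 2, 0, 1, 2, 0]

π[0] = 0
j=1 s[j]='b': π[1]=1 (border 'b')
j=2 s[j]='b': π[2]=2 (border 'bb')
j=3 s[j]='b': π[3]=3 (border 'bbb')
j=4 s[j]='a': k: 3→2→1→0; π[4]=0 (border '')
j=5 s[j]='b': π[5]=1 (border 'b')
j=6 s[j]='a': k: 1→0; π[6]=0 (border '')
j=7 s[j]='a': π[7]=0 (border '')
j=8 s[j]='b': π[8]=1 (border 'b')
j=9 s[j]='b': π[9]=2 (border 'bb')
j=10 s[j]='b': π[10]=3 (border 'bbb')
j=11 s[j]='a': k: 3→2→1→0; π[11]=0 (border '')
j=12 s[j]='a': π[12]=0 (border '')
j=13 s[j]='b': π[13]=1 (border 'b')
j=14 s[j]='b': π[14]=2 (border 'bb')
j=15 s[j]='a': k: 2→1→0; π[15]=0 (border '')
j=16 s[j]='b': π[16]=1 (border 'b')
j=17 s[j]='b': π[17]=2 (border 'bb')
j=18 s[j]='a': k: 2→1→0; π[18]=0 (border '')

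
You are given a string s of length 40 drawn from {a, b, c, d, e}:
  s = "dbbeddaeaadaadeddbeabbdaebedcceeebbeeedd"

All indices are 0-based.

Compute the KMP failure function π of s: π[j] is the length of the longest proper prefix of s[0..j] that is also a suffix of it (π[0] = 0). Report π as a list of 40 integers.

[0, 0, 0, 0, 1, 1, 0, 0, 0, 0, 1, 0, 0, 1, 0, 1, 1, 2, 0, 0, 0, 0, 1, 0, 0, 0, 0, 1, 0, 0, 0, 0, 0, 0, 0, 0, 0, 0, 1, 1]

π[0] = 0
j=1 s[j]='b': π[1]=0 (border '')
j=2 s[j]='b': π[2]=0 (border '')
j=3 s[j]='e': π[3]=0 (border '')
j=4 s[j]='d': π[4]=1 (border 'd')
j=5 s[j]='d': k: 1→0; π[5]=1 (border 'd')
j=6 s[j]='a': k: 1→0; π[6]=0 (border '')
j=7 s[j]='e': π[7]=0 (border '')
j=8 s[j]='a': π[8]=0 (border '')
j=9 s[j]='a': π[9]=0 (border '')
j=10 s[j]='d': π[10]=1 (border 'd')
j=11 s[j]='a': k: 1→0; π[11]=0 (border '')
j=12 s[j]='a': π[12]=0 (border '')
j=13 s[j]='d': π[13]=1 (border 'd')
j=14 s[j]='e': k: 1→0; π[14]=0 (border '')
j=15 s[j]='d': π[15]=1 (border 'd')
j=16 s[j]='d': k: 1→0; π[16]=1 (border 'd')
j=17 s[j]='b': π[17]=2 (border 'db')
j=18 s[j]='e': k: 2→0; π[18]=0 (border '')
j=19 s[j]='a': π[19]=0 (border '')
j=20 s[j]='b': π[20]=0 (border '')
j=21 s[j]='b': π[21]=0 (border '')
j=22 s[j]='d': π[22]=1 (border 'd')
j=23 s[j]='a': k: 1→0; π[23]=0 (border '')
j=24 s[j]='e': π[24]=0 (border '')
j=25 s[j]='b': π[25]=0 (border '')
j=26 s[j]='e': π[26]=0 (border '')
j=27 s[j]='d': π[27]=1 (border 'd')
j=28 s[j]='c': k: 1→0; π[28]=0 (border '')
j=29 s[j]='c': π[29]=0 (border '')
j=30 s[j]='e': π[30]=0 (border '')
j=31 s[j]='e': π[31]=0 (border '')
j=32 s[j]='e': π[32]=0 (border '')
j=33 s[j]='b': π[33]=0 (border '')
j=34 s[j]='b': π[34]=0 (border '')
j=35 s[j]='e': π[35]=0 (border '')
j=36 s[j]='e': π[36]=0 (border '')
j=37 s[j]='e': π[37]=0 (border '')
j=38 s[j]='d': π[38]=1 (border 'd')
j=39 s[j]='d': k: 1→0; π[39]=1 (border 'd')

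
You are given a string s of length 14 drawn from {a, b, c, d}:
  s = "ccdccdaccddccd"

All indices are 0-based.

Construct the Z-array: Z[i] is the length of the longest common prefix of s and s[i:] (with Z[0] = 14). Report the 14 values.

Z[0]=14
i=1: fresh scan; Z[1]=1 grow→box=[1,2)
i=2: fresh scan; Z[2]=0
i=3: fresh scan; Z[3]=3 grow→box=[3,6)
i=4: min(r-i=2, Z[1]=1)=1; Z[4]=1
i=5: min(r-i=1, Z[2]=0)=0; Z[5]=0
i=6: fresh scan; Z[6]=0
i=7: fresh scan; Z[7]=3 grow→box=[7,10)
i=8: min(r-i=2, Z[1]=1)=1; Z[8]=1
i=9: min(r-i=1, Z[2]=0)=0; Z[9]=0
i=10: fresh scan; Z[10]=0
i=11: fresh scan; Z[11]=3 grow→box=[11,14)
i=12: min(r-i=2, Z[1]=1)=1; Z[12]=1
i=13: min(r-i=1, Z[2]=0)=0; Z[13]=0

[14, 1, 0, 3, 1, 0, 0, 3, 1, 0, 0, 3, 1, 0]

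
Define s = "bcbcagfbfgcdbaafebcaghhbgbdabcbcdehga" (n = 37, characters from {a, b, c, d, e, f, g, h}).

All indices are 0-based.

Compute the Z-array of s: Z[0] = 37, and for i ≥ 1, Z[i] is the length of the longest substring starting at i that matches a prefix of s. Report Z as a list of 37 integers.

[37, 0, 2, 0, 0, 0, 0, 1, 0, 0, 0, 0, 1, 0, 0, 0, 0, 2, 0, 0, 0, 0, 0, 1, 0, 1, 0, 0, 4, 0, 2, 0, 0, 0, 0, 0, 0]

Z[0]=37
i=1: outside box; Z[1]=0
i=2: outside box; Z[2]=2 scan→box=[2,4)
i=3: min(r-i=1, Z[1]=0)=0; Z[3]=0
i=4: outside box; Z[4]=0
i=5: outside box; Z[5]=0
i=6: outside box; Z[6]=0
i=7: outside box; Z[7]=1 scan→box=[7,8)
i=8: outside box; Z[8]=0
i=9: outside box; Z[9]=0
i=10: outside box; Z[10]=0
i=11: outside box; Z[11]=0
i=12: outside box; Z[12]=1 scan→box=[12,13)
i=13: outside box; Z[13]=0
i=14: outside box; Z[14]=0
i=15: outside box; Z[15]=0
i=16: outside box; Z[16]=0
i=17: outside box; Z[17]=2 scan→box=[17,19)
i=18: min(r-i=1, Z[1]=0)=0; Z[18]=0
i=19: outside box; Z[19]=0
i=20: outside box; Z[20]=0
i=21: outside box; Z[21]=0
i=22: outside box; Z[22]=0
i=23: outside box; Z[23]=1 scan→box=[23,24)
i=24: outside box; Z[24]=0
i=25: outside box; Z[25]=1 scan→box=[25,26)
i=26: outside box; Z[26]=0
i=27: outside box; Z[27]=0
i=28: outside box; Z[28]=4 scan→box=[28,32)
i=29: min(r-i=3, Z[1]=0)=0; Z[29]=0
i=30: min(r-i=2, Z[2]=2)=2; Z[30]=2
i=31: min(r-i=1, Z[3]=0)=0; Z[31]=0
i=32: outside box; Z[32]=0
i=33: outside box; Z[33]=0
i=34: outside box; Z[34]=0
i=35: outside box; Z[35]=0
i=36: outside box; Z[36]=0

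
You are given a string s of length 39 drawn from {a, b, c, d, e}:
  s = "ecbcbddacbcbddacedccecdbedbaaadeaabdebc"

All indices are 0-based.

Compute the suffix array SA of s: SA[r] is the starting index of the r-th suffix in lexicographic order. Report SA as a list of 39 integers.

rank | idx | suffix
   0 |  27 | aaadeaabdebc
   1 |  32 | aabdebc
   2 |  28 | aadeaabdebc
   3 |  33 | abdebc
   4 |   7 | acbcbddacedccecdbedbaaadeaabdebc
   5 |  14 | acedccecdbedbaaadeaabdebc
   6 |  29 | adeaabdebc
   7 |  26 | baaadeaabdebc
   8 |  37 | bc
   9 |   2 | bcbddacbcbddacedccecdbedbaaadeaabdebc
  10 |   9 | bcbddacedccecdbedbaaadeaabdebc
  11 |   4 | bddacbcbddacedccecdbedbaaadeaabdebc
  12 |  11 | bddacedccecdbedbaaadeaabdebc
  13 |  34 | bdebc
  14 |  23 | bedbaaadeaabdebc
  15 |  38 | c
  16 |   1 | cbcbddacbcbddacedccecdbedbaaadeaabdebc
  17 |   8 | cbcbddacedccecdbedbaaadeaabdebc
  18 |   3 | cbddacbcbddacedccecdbedbaaadeaabdebc
  19 |  10 | cbddacedccecdbedbaaadeaabdebc
  20 |  18 | ccecdbedbaaadeaabdebc
  21 |  21 | cdbedbaaadeaabdebc
  22 |  19 | cecdbedbaaadeaabdebc
  23 |  15 | cedccecdbedbaaadeaabdebc
  24 |   6 | dacbcbddacedccecdbedbaaadeaabdebc
  25 |  13 | dacedccecdbedbaaadeaabdebc
  26 |  25 | dbaaadeaabdebc
  27 |  22 | dbedbaaadeaabdebc
  28 |  17 | dccecdbedbaaadeaabdebc
  29 |   5 | ddacbcbddacedccecdbedbaaadeaabdebc
  30 |  12 | ddacedccecdbedbaaadeaabdebc
  31 |  30 | deaabdebc
  32 |  35 | debc
  33 |  31 | eaabdebc
  34 |  36 | ebc
  35 |   0 | ecbcbddacbcbddacedccecdbedbaaadeaabdebc
  36 |  20 | ecdbedbaaadeaabdebc
  37 |  24 | edbaaadeaabdebc
  38 |  16 | edccecdbedbaaadeaabdebc

[27, 32, 28, 33, 7, 14, 29, 26, 37, 2, 9, 4, 11, 34, 23, 38, 1, 8, 3, 10, 18, 21, 19, 15, 6, 13, 25, 22, 17, 5, 12, 30, 35, 31, 36, 0, 20, 24, 16]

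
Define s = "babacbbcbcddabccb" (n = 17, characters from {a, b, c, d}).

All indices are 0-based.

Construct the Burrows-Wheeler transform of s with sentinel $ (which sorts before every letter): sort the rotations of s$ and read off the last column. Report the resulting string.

bbdbc$acbaccabbbdc

rank  rotation            last
    0  $babacbbcbcddabccb  b
    1  abacbbcbcddabccb$b  b
    2  abccb$babacbbcbcdd  d
    3  acbbcbcddabccb$bab  b
    4  b$babacbbcbcddabcc  c
    5  babacbbcbcddabccb$  $
    6  bacbbcbcddabccb$ba  a
    7  bbcbcddabccb$babac  c
    8  bcbcddabccb$babacb  b
    9  bccb$babacbbcbcdda  a
   10  bcddabccb$babacbbc  c
   11  cb$babacbbcbcddabc  c
   12  cbbcbcddabccb$baba  a
   13  cbcddabccb$babacbb  b
   14  ccb$babacbbcbcddab  b
   15  cddabccb$babacbbcb  b
   16  dabccb$babacbbcbcd  d
   17  ddabccb$babacbbcbc  c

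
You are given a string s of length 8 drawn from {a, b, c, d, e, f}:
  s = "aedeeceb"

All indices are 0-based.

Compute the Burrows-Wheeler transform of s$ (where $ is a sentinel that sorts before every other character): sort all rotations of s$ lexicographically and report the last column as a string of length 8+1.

rank  rotation   last
    0  $aedeeceb  b
    1  aedeeceb$  $
    2  b$aedeece  e
    3  ceb$aedee  e
    4  deeceb$ae  e
    5  eb$aedeec  c
    6  eceb$aede  e
    7  edeeceb$a  a
    8  eeceb$aed  d

b$eeecead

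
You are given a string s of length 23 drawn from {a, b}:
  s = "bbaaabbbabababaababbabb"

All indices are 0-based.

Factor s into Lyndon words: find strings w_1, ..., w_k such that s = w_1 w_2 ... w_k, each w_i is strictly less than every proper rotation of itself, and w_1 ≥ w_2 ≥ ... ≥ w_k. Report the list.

["b", "b", "aaabbbabababaababbabb"]

emit factor 1: 'b' (i=0, period=1)
emit factor 2: 'b' (i=1, period=1)
emit factor 3: 'aaabbbabababaababbabb' (i=2, period=21)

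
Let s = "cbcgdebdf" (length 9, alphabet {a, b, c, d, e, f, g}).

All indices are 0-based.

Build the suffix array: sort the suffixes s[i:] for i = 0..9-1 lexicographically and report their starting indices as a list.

rank | idx | suffix
   0 |   1 | bcgdebdf
   1 |   6 | bdf
   2 |   0 | cbcgdebdf
   3 |   2 | cgdebdf
   4 |   4 | debdf
   5 |   7 | df
   6 |   5 | ebdf
   7 |   8 | f
   8 |   3 | gdebdf

[1, 6, 0, 2, 4, 7, 5, 8, 3]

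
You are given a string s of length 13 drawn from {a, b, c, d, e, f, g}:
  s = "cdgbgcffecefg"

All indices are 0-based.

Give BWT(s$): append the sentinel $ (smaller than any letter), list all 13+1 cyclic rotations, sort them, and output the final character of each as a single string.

rank  rotation        last
    0  $cdgbgcffecefg  g
    1  bgcffecefg$cdg  g
    2  cdgbgcffecefg$  $
    3  cefg$cdgbgcffe  e
    4  cffecefg$cdgbg  g
    5  dgbgcffecefg$c  c
    6  ecefg$cdgbgcff  f
    7  efg$cdgbgcffec  c
    8  fecefg$cdgbgcf  f
    9  ffecefg$cdgbgc  c
   10  fg$cdgbgcffece  e
   11  g$cdgbgcffecef  f
   12  gbgcffecefg$cd  d
   13  gcffecefg$cdgb  b

gg$egcfcfcefdb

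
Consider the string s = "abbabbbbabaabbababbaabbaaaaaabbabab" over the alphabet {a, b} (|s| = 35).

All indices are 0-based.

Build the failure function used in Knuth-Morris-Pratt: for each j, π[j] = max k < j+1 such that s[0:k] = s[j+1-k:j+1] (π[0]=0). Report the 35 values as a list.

[0, 0, 0, 1, 2, 3, 0, 0, 1, 2, 1, 1, 2, 3, 4, 5, 1, 2, 3, 4, 1, 2, 3, 4, 1, 1, 1, 1, 1, 2, 3, 4, 5, 1, 2]

π[0] = 0
j=1 s[j]='b': π[1]=0 (border '')
j=2 s[j]='b': π[2]=0 (border '')
j=3 s[j]='a': π[3]=1 (border 'a')
j=4 s[j]='b': π[4]=2 (border 'ab')
j=5 s[j]='b': π[5]=3 (border 'abb')
j=6 s[j]='b': k: 3→0; π[6]=0 (border '')
j=7 s[j]='b': π[7]=0 (border '')
j=8 s[j]='a': π[8]=1 (border 'a')
j=9 s[j]='b': π[9]=2 (border 'ab')
j=10 s[j]='a': k: 2→0; π[10]=1 (border 'a')
j=11 s[j]='a': k: 1→0; π[11]=1 (border 'a')
j=12 s[j]='b': π[12]=2 (border 'ab')
j=13 s[j]='b': π[13]=3 (border 'abb')
j=14 s[j]='a': π[14]=4 (border 'abba')
j=15 s[j]='b': π[15]=5 (border 'abbab')
j=16 s[j]='a': k: 5→2→0; π[16]=1 (border 'a')
j=17 s[j]='b': π[17]=2 (border 'ab')
j=18 s[j]='b': π[18]=3 (border 'abb')
j=19 s[j]='a': π[19]=4 (border 'abba')
j=20 s[j]='a': k: 4→1→0; π[20]=1 (border 'a')
j=21 s[j]='b': π[21]=2 (border 'ab')
j=22 s[j]='b': π[22]=3 (border 'abb')
j=23 s[j]='a': π[23]=4 (border 'abba')
j=24 s[j]='a': k: 4→1→0; π[24]=1 (border 'a')
j=25 s[j]='a': k: 1→0; π[25]=1 (border 'a')
j=26 s[j]='a': k: 1→0; π[26]=1 (border 'a')
j=27 s[j]='a': k: 1→0; π[27]=1 (border 'a')
j=28 s[j]='a': k: 1→0; π[28]=1 (border 'a')
j=29 s[j]='b': π[29]=2 (border 'ab')
j=30 s[j]='b': π[30]=3 (border 'abb')
j=31 s[j]='a': π[31]=4 (border 'abba')
j=32 s[j]='b': π[32]=5 (border 'abbab')
j=33 s[j]='a': k: 5→2→0; π[33]=1 (border 'a')
j=34 s[j]='b': π[34]=2 (border 'ab')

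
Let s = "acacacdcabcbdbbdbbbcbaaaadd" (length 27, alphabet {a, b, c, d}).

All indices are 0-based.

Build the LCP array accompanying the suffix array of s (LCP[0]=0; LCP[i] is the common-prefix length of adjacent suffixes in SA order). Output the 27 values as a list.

[0, 3, 2, 1, 1, 4, 2, 1, 0, 1, 2, 2, 1, 3, 1, 4, 0, 2, 3, 1, 2, 1, 0, 1, 3, 1, 1]

rank | idx | suffix
   0 |  21 | aaaadd
   1 |  22 | aaadd
   2 |  23 | aadd
   3 |   8 | abcbdbbdbbbcbaaaadd
   4 |   0 | acacacdcabcbdbbdbbbcbaaaadd
   5 |   2 | acacdcabcbdbbdbbbcbaaaadd
   6 |   4 | acdcabcbdbbdbbbcbaaaadd
   7 |  24 | add
   8 |  20 | baaaadd
   9 |  16 | bbbcbaaaadd
  10 |  17 | bbcbaaaadd
  11 |  13 | bbdbbbcbaaaadd
  12 |  18 | bcbaaaadd
  13 |   9 | bcbdbbdbbbcbaaaadd
  14 |  14 | bdbbbcbaaaadd
  15 |  11 | bdbbdbbbcbaaaadd
  16 |   7 | cabcbdbbdbbbcbaaaadd
  17 |   1 | cacacdcabcbdbbdbbbcbaaaadd
  18 |   3 | cacdcabcbdbbdbbbcbaaaadd
  19 |  19 | cbaaaadd
  20 |  10 | cbdbbdbbbcbaaaadd
  21 |   5 | cdcabcbdbbdbbbcbaaaadd
  22 |  26 | d
  23 |  15 | dbbbcbaaaadd
  24 |  12 | dbbdbbbcbaaaadd
  25 |   6 | dcabcbdbbdbbbcbaaaadd
  26 |  25 | dd

SA = [21, 22, 23, 8, 0, 2, 4, 24, 20, 16, 17, 13, 18, 9, 14, 11, 7, 1, 3, 19, 10, 5, 26, 15, 12, 6, 25]
[i] adj suffixes → lcp
  [1] 21/22 → 3 ('aaa')
  [2] 22/23 → 2 ('aa')
  [3] 23/8 → 1 ('a')
  [4] 8/0 → 1 ('a')
  [5] 0/2 → 4 ('acac')
  [6] 2/4 → 2 ('ac')
  [7] 4/24 → 1 ('a')
  [8] 24/20 → 0 ('')
  [9] 20/16 → 1 ('b')
  [10] 16/17 → 2 ('bb')
  [11] 17/13 → 2 ('bb')
  [12] 13/18 → 1 ('b')
  [13] 18/9 → 3 ('bcb')
  [14] 9/14 → 1 ('b')
  [15] 14/11 → 4 ('bdbb')
  [16] 11/7 → 0 ('')
  [17] 7/1 → 2 ('ca')
  [18] 1/3 → 3 ('cac')
  [19] 3/19 → 1 ('c')
  [20] 19/10 → 2 ('cb')
  [21] 10/5 → 1 ('c')
  [22] 5/26 → 0 ('')
  [23] 26/15 → 1 ('d')
  [24] 15/12 → 3 ('dbb')
  [25] 12/6 → 1 ('d')
  [26] 6/25 → 1 ('d')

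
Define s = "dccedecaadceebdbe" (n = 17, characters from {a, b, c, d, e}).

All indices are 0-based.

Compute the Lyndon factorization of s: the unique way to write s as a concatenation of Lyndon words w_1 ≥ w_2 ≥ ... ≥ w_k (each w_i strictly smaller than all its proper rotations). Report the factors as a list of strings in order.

["d", "ccede", "c", "aadceebdbe"]

emit factor 1: 'd' (i=0, period=1)
emit factor 2: 'ccede' (i=1, period=5)
emit factor 3: 'c' (i=6, period=1)
emit factor 4: 'aadceebdbe' (i=7, period=10)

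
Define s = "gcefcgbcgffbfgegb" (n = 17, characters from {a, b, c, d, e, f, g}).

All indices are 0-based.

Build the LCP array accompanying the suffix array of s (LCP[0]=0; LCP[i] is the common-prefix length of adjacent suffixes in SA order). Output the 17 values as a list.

[0, 1, 1, 0, 1, 2, 0, 1, 0, 1, 1, 1, 0, 2, 1, 1, 1]

sorted suffixes:
  #0 SA[0]=16  'b'
  #1 SA[1]=6  'bcgffbfgegb'
  #2 SA[2]=11  'bfgegb'
  #3 SA[3]=1  'cefcgbcgffbfgegb'
  #4 SA[4]=4  'cgbcgffbfgegb'
  #5 SA[5]=7  'cgffbfgegb'
  #6 SA[6]=2  'efcgbcgffbfgegb'
  #7 SA[7]=14  'egb'
  #8 SA[8]=10  'fbfgegb'
  #9 SA[9]=3  'fcgbcgffbfgegb'
  #10 SA[10]=9  'ffbfgegb'
  #11 SA[11]=12  'fgegb'
  #12 SA[12]=15  'gb'
  #13 SA[13]=5  'gbcgffbfgegb'
  #14 SA[14]=0  'gcefcgbcgffbfgegb'
  #15 SA[15]=13  'gegb'
  #16 SA[16]=8  'gffbfgegb'

SA = [16, 6, 11, 1, 4, 7, 2, 14, 10, 3, 9, 12, 15, 5, 0, 13, 8]
rank  pair      lcp
   1  s[16:],s[6:]  1  'b'
   2  s[6:],s[11:]  1  'b'
   3  s[11:],s[1:]  0  ''
   4  s[1:],s[4:]  1  'c'
   5  s[4:],s[7:]  2  'cg'
   6  s[7:],s[2:]  0  ''
   7  s[2:],s[14:]  1  'e'
   8  s[14:],s[10:]  0  ''
   9  s[10:],s[3:]  1  'f'
  10  s[3:],s[9:]  1  'f'
  11  s[9:],s[12:]  1  'f'
  12  s[12:],s[15:]  0  ''
  13  s[15:],s[5:]  2  'gb'
  14  s[5:],s[0:]  1  'g'
  15  s[0:],s[13:]  1  'g'
  16  s[13:],s[8:]  1  'g'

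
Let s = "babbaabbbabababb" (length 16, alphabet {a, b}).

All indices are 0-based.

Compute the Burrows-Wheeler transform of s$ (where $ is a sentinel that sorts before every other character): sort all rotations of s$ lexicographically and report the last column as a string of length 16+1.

rank  rotation           last
    0  $babbaabbbabababb  b
    1  aabbbabababb$babb  b
    2  abababb$babbaabbb  b
    3  ababb$babbaabbbab  b
    4  abb$babbaabbbabab  b
    5  abbaabbbabababb$b  b
    6  abbbabababb$babba  a
    7  b$babbaabbbababab  b
    8  baabbbabababb$bab  b
    9  babababb$babbaabb  b
   10  bababb$babbaabbba  a
   11  babb$babbaabbbaba  a
   12  babbaabbbabababb$  $
   13  bb$babbaabbbababa  a
   14  bbaabbbabababb$ba  a
   15  bbabababb$babbaab  b
   16  bbbabababb$babbaa  a

bbbbbbabbbaa$aaba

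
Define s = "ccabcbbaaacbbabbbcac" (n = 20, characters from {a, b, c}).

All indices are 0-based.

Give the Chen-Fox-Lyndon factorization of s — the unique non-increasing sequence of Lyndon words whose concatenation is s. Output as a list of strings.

emit factor 1: 'c' (i=0, period=1)
emit factor 2: 'c' (i=1, period=1)
emit factor 3: 'abcbb' (i=2, period=5)
emit factor 4: 'aaacbbabbbcac' (i=7, period=13)

["c", "c", "abcbb", "aaacbbabbbcac"]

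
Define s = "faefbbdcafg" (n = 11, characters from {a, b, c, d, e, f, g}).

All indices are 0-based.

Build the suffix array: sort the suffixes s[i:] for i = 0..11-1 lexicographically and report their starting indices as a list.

rank | idx | suffix
   0 |   1 | aefbbdcafg
   1 |   8 | afg
   2 |   4 | bbdcafg
   3 |   5 | bdcafg
   4 |   7 | cafg
   5 |   6 | dcafg
   6 |   2 | efbbdcafg
   7 |   0 | faefbbdcafg
   8 |   3 | fbbdcafg
   9 |   9 | fg
  10 |  10 | g

[1, 8, 4, 5, 7, 6, 2, 0, 3, 9, 10]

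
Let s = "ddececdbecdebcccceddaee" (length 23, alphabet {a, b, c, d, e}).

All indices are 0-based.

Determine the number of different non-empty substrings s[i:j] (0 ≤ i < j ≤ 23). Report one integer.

248

rank | idx | suffix
   0 |  20 | aee
   1 |  12 | bcccceddaee
   2 |   7 | becdebcccceddaee
   3 |  13 | cccceddaee
   4 |  14 | ccceddaee
   5 |  15 | cceddaee
   6 |   5 | cdbecdebcccceddaee
   7 |   9 | cdebcccceddaee
   8 |   3 | cecdbecdebcccceddaee
   9 |  16 | ceddaee
  10 |  19 | daee
  11 |   6 | dbecdebcccceddaee
  12 |  18 | ddaee
  13 |   0 | ddececdbecdebcccceddaee
  14 |  10 | debcccceddaee
  15 |   1 | dececdbecdebcccceddaee
  16 |  22 | e
  17 |  11 | ebcccceddaee
  18 |   4 | ecdbecdebcccceddaee
  19 |   8 | ecdebcccceddaee
  20 |   2 | ececdbecdebcccceddaee
  21 |  17 | eddaee
  22 |  21 | ee

SA = [20, 12, 7, 13, 14, 15, 5, 9, 3, 16, 19, 6, 18, 0, 10, 1, 22, 11, 4, 8, 2, 17, 21]
i: (SA[i-1],SA[i]) lcp shared
  1: (20,12) 0 ''
  2: (12,7) 1 'b'
  3: (7,13) 0 ''
  4: (13,14) 3 'ccc'
  5: (14,15) 2 'cc'
  6: (15,5) 1 'c'
  7: (5,9) 2 'cd'
  8: (9,3) 1 'c'
  9: (3,16) 2 'ce'
  10: (16,19) 0 ''
  11: (19,6) 1 'd'
  12: (6,18) 1 'd'
  13: (18,0) 2 'dd'
  14: (0,10) 1 'd'
  15: (10,1) 2 'de'
  16: (1,22) 0 ''
  17: (22,11) 1 'e'
  18: (11,4) 1 'e'
  19: (4,8) 3 'ecd'
  20: (8,2) 2 'ec'
  21: (2,17) 1 'e'
  22: (17,21) 1 'e'

n(n+1)/2 = 23·24/2 = 276
Σ LCP = 0 + 0 + 1 + 0 + 3 + 2 + 1 + 2 + 1 + 2 + 0 + 1 + 1 + 2 + 1 + 2 + 0 + 1 + 1 + 3 + 2 + 1 + 1 = 28
distinct = 276 − 28 = 248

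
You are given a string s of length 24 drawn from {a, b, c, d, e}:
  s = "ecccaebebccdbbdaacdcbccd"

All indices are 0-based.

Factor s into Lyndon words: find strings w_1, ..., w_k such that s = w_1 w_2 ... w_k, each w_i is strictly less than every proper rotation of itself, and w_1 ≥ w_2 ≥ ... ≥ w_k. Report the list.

["e", "c", "c", "c", "aebebccdbbd", "aacdcbccd"]

emit factor 1: 'e' (i=0, period=1)
emit factor 2: 'c' (i=1, period=1)
emit factor 3: 'c' (i=2, period=1)
emit factor 4: 'c' (i=3, period=1)
emit factor 5: 'aebebccdbbd' (i=4, period=11)
emit factor 6: 'aacdcbccd' (i=15, period=9)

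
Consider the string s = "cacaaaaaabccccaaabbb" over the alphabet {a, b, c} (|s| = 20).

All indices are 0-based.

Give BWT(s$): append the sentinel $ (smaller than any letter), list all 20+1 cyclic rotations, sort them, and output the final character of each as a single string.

bcaacaaaaacbbaaac$ccb

rank  rotation               last
    0  $cacaaaaaabccccaaabbb  b
    1  aaaaaabccccaaabbb$cac  c
    2  aaaaabccccaaabbb$caca  a
    3  aaaabccccaaabbb$cacaa  a
    4  aaabbb$cacaaaaaabcccc  c
    5  aaabccccaaabbb$cacaaa  a
    6  aabbb$cacaaaaaabcccca  a
    7  aabccccaaabbb$cacaaaa  a
    8  abbb$cacaaaaaabccccaa  a
    9  abccccaaabbb$cacaaaaa  a
   10  acaaaaaabccccaaabbb$c  c
   11  b$cacaaaaaabccccaaabb  b
   12  bb$cacaaaaaabccccaaab  b
   13  bbb$cacaaaaaabccccaaa  a
   14  bccccaaabbb$cacaaaaaa  a
   15  caaaaaabccccaaabbb$ca  a
   16  caaabbb$cacaaaaaabccc  c
   17  cacaaaaaabccccaaabbb$  $
   18  ccaaabbb$cacaaaaaabcc  c
   19  cccaaabbb$cacaaaaaabc  c
   20  ccccaaabbb$cacaaaaaab  b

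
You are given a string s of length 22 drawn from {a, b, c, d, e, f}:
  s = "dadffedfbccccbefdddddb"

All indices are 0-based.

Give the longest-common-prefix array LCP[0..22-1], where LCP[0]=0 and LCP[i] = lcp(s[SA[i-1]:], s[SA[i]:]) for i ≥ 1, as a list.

rank→(start, suffix):
  0 → (1, 'adffedfbccccbefdddddb')
  1 → (21, 'b')
  2 → (8, 'bccccbefdddddb')
  3 → (13, 'befdddddb')
  4 → (12, 'cbefdddddb')
  5 → (11, 'ccbefdddddb')
  6 → (10, 'cccbefdddddb')
  7 → (9, 'ccccbefdddddb')
  8 → (0, 'dadffedfbccccbefdddddb')
  9 → (20, 'db')
  10 → (19, 'ddb')
  11 → (18, 'dddb')
  12 → (17, 'ddddb')
  13 → (16, 'dddddb')
  14 → (6, 'dfbccccbefdddddb')
  15 → (2, 'dffedfbccccbefdddddb')
  16 → (5, 'edfbccccbefdddddb')
  17 → (14, 'efdddddb')
  18 → (7, 'fbccccbefdddddb')
  19 → (15, 'fdddddb')
  20 → (4, 'fedfbccccbefdddddb')
  21 → (3, 'ffedfbccccbefdddddb')

SA = [1, 21, 8, 13, 12, 11, 10, 9, 0, 20, 19, 18, 17, 16, 6, 2, 5, 14, 7, 15, 4, 3]
i: (SA[i-1],SA[i]) lcp shared
  1: (1,21) 0 ''
  2: (21,8) 1 'b'
  3: (8,13) 1 'b'
  4: (13,12) 0 ''
  5: (12,11) 1 'c'
  6: (11,10) 2 'cc'
  7: (10,9) 3 'ccc'
  8: (9,0) 0 ''
  9: (0,20) 1 'd'
  10: (20,19) 1 'd'
  11: (19,18) 2 'dd'
  12: (18,17) 3 'ddd'
  13: (17,16) 4 'dddd'
  14: (16,6) 1 'd'
  15: (6,2) 2 'df'
  16: (2,5) 0 ''
  17: (5,14) 1 'e'
  18: (14,7) 0 ''
  19: (7,15) 1 'f'
  20: (15,4) 1 'f'
  21: (4,3) 1 'f'

[0, 0, 1, 1, 0, 1, 2, 3, 0, 1, 1, 2, 3, 4, 1, 2, 0, 1, 0, 1, 1, 1]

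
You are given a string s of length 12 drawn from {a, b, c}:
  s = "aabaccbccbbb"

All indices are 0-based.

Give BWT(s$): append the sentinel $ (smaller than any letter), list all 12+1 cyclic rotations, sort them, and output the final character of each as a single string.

rank  rotation       last
    0  $aabaccbccbbb  b
    1  aabaccbccbbb$  $
    2  abaccbccbbb$a  a
    3  accbccbbb$aab  b
    4  b$aabaccbccbb  b
    5  baccbccbbb$aa  a
    6  bb$aabaccbccb  b
    7  bbb$aabaccbcc  c
    8  bccbbb$aabacc  c
    9  cbbb$aabaccbc  c
   10  cbccbbb$aabac  c
   11  ccbbb$aabaccb  b
   12  ccbccbbb$aaba  a

b$abbabccccba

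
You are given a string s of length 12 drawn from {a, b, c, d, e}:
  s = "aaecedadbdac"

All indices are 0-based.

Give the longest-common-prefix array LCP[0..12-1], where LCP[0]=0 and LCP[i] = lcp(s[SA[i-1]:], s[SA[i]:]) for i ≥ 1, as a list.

[0, 1, 1, 1, 0, 0, 1, 0, 2, 1, 0, 1]

sorted suffixes:
  #0 SA[0]=0  'aaecedadbdac'
  #1 SA[1]=10  'ac'
  #2 SA[2]=6  'adbdac'
  #3 SA[3]=1  'aecedadbdac'
  #4 SA[4]=8  'bdac'
  #5 SA[5]=11  'c'
  #6 SA[6]=3  'cedadbdac'
  #7 SA[7]=9  'dac'
  #8 SA[8]=5  'dadbdac'
  #9 SA[9]=7  'dbdac'
  #10 SA[10]=2  'ecedadbdac'
  #11 SA[11]=4  'edadbdac'

SA = [0, 10, 6, 1, 8, 11, 3, 9, 5, 7, 2, 4]
[i] adj suffixes → lcp
  [1] 0/10 → 1 ('a')
  [2] 10/6 → 1 ('a')
  [3] 6/1 → 1 ('a')
  [4] 1/8 → 0 ('')
  [5] 8/11 → 0 ('')
  [6] 11/3 → 1 ('c')
  [7] 3/9 → 0 ('')
  [8] 9/5 → 2 ('da')
  [9] 5/7 → 1 ('d')
  [10] 7/2 → 0 ('')
  [11] 2/4 → 1 ('e')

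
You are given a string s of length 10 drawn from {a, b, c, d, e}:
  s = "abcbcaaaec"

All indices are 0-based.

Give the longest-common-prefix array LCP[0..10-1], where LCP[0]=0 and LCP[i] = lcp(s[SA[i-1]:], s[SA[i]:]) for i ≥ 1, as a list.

rank→(start, suffix):
  0 → (5, 'aaaec')
  1 → (6, 'aaec')
  2 → (0, 'abcbcaaaec')
  3 → (7, 'aec')
  4 → (3, 'bcaaaec')
  5 → (1, 'bcbcaaaec')
  6 → (9, 'c')
  7 → (4, 'caaaec')
  8 → (2, 'cbcaaaec')
  9 → (8, 'ec')

SA = [5, 6, 0, 7, 3, 1, 9, 4, 2, 8]
[i] adj suffixes → lcp
  [1] 5/6 → 2 ('aa')
  [2] 6/0 → 1 ('a')
  [3] 0/7 → 1 ('a')
  [4] 7/3 → 0 ('')
  [5] 3/1 → 2 ('bc')
  [6] 1/9 → 0 ('')
  [7] 9/4 → 1 ('c')
  [8] 4/2 → 1 ('c')
  [9] 2/8 → 0 ('')

[0, 2, 1, 1, 0, 2, 0, 1, 1, 0]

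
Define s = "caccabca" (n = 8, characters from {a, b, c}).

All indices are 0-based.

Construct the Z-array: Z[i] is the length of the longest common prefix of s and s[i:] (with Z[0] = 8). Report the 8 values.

[8, 0, 1, 2, 0, 0, 2, 0]

Z[0]=8
i=1: outside box; Z[1]=0
i=2: outside box; Z[2]=1 grow→box=[2,3)
i=3: outside box; Z[3]=2 grow→box=[3,5)
i=4: min(r-i=1, Z[1]=0)=0; Z[4]=0
i=5: outside box; Z[5]=0
i=6: outside box; Z[6]=2 grow→box=[6,8)
i=7: min(r-i=1, Z[1]=0)=0; Z[7]=0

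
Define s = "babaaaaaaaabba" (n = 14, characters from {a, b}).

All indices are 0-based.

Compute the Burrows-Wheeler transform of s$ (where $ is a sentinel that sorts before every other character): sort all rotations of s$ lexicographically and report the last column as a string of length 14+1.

rank  rotation         last
    0  $babaaaaaaaabba  a
    1  a$babaaaaaaaabb  b
    2  aaaaaaaabba$bab  b
    3  aaaaaaabba$baba  a
    4  aaaaaabba$babaa  a
    5  aaaaabba$babaaa  a
    6  aaaabba$babaaaa  a
    7  aaabba$babaaaaa  a
    8  aabba$babaaaaaa  a
    9  abaaaaaaaabba$b  b
   10  abba$babaaaaaaa  a
   11  ba$babaaaaaaaab  b
   12  baaaaaaaabba$ba  a
   13  babaaaaaaaabba$  $
   14  bba$babaaaaaaaa  a

abbaaaaaababa$a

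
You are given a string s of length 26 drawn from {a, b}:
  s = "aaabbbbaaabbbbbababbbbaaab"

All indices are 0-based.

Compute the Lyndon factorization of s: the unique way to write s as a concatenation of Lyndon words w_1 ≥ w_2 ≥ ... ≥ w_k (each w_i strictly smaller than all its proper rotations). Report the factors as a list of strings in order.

emit factor 1: 'aaabbbbaaabbbbbababbbb' (i=0, period=22)
emit factor 2: 'aaab' (i=22, period=4)

["aaabbbbaaabbbbbababbbb", "aaab"]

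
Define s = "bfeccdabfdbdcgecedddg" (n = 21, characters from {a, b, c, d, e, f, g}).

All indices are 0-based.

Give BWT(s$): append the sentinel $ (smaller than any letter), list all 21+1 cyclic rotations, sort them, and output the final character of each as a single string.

rank  rotation                last
    0  $bfeccdabfdbdcgecedddg  g
    1  abfdbdcgecedddg$bfeccd  d
    2  bdcgecedddg$bfeccdabfd  d
    3  bfdbdcgecedddg$bfeccda  a
    4  bfeccdabfdbdcgecedddg$  $
    5  ccdabfdbdcgecedddg$bfe  e
    6  cdabfdbdcgecedddg$bfec  c
    7  cedddg$bfeccdabfdbdcge  e
    8  cgecedddg$bfeccdabfdbd  d
    9  dabfdbdcgecedddg$bfecc  c
   10  dbdcgecedddg$bfeccdabf  f
   11  dcgecedddg$bfeccdabfdb  b
   12  dddg$bfeccdabfdbdcgece  e
   13  ddg$bfeccdabfdbdcgeced  d
   14  dg$bfeccdabfdbdcgecedd  d
   15  eccdabfdbdcgecedddg$bf  f
   16  ecedddg$bfeccdabfdbdcg  g
   17  edddg$bfeccdabfdbdcgec  c
   18  fdbdcgecedddg$bfeccdab  b
   19  feccdabfdbdcgecedddg$b  b
   20  g$bfeccdabfdbdcgeceddd  d
   21  gecedddg$bfeccdabfdbdc  c

gdda$ecedcfbeddfgcbbdc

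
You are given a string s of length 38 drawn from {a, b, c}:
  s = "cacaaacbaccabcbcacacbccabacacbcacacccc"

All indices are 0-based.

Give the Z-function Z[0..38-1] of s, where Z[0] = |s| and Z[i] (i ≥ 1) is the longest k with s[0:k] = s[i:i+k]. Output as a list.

[38, 0, 2, 0, 0, 0, 1, 0, 0, 1, 2, 0, 0, 1, 0, 4, 0, 3, 0, 1, 0, 1, 2, 0, 0, 0, 3, 0, 1, 0, 4, 0, 3, 0, 1, 1, 1, 1]

Z[0]=38
i=1: i≥r, start 0; Z[1]=0
i=2: i≥r, start 0; Z[2]=2 scan→box=[2,4)
i=3: min(r-i=1, Z[1]=0)=0; Z[3]=0
i=4: i≥r, start 0; Z[4]=0
i=5: i≥r, start 0; Z[5]=0
i=6: i≥r, start 0; Z[6]=1 scan→box=[6,7)
i=7: i≥r, start 0; Z[7]=0
i=8: i≥r, start 0; Z[8]=0
i=9: i≥r, start 0; Z[9]=1 scan→box=[9,10)
i=10: i≥r, start 0; Z[10]=2 scan→box=[10,12)
i=11: min(r-i=1, Z[1]=0)=0; Z[11]=0
i=12: i≥r, start 0; Z[12]=0
i=13: i≥r, start 0; Z[13]=1 scan→box=[13,14)
i=14: i≥r, start 0; Z[14]=0
i=15: i≥r, start 0; Z[15]=4 scan→box=[15,19)
i=16: min(r-i=3, Z[1]=0)=0; Z[16]=0
i=17: min(r-i=2, Z[2]=2)=2; Z[17]=3 scan→box=[17,20)
i=18: min(r-i=2, Z[1]=0)=0; Z[18]=0
i=19: min(r-i=1, Z[2]=2)=1; Z[19]=1
i=20: i≥r, start 0; Z[20]=0
i=21: i≥r, start 0; Z[21]=1 scan→box=[21,22)
i=22: i≥r, start 0; Z[22]=2 scan→box=[22,24)
i=23: min(r-i=1, Z[1]=0)=0; Z[23]=0
i=24: i≥r, start 0; Z[24]=0
i=25: i≥r, start 0; Z[25]=0
i=26: i≥r, start 0; Z[26]=3 scan→box=[26,29)
i=27: min(r-i=2, Z[1]=0)=0; Z[27]=0
i=28: min(r-i=1, Z[2]=2)=1; Z[28]=1
i=29: i≥r, start 0; Z[29]=0
i=30: i≥r, start 0; Z[30]=4 scan→box=[30,34)
i=31: min(r-i=3, Z[1]=0)=0; Z[31]=0
i=32: min(r-i=2, Z[2]=2)=2; Z[32]=3 scan→box=[32,35)
i=33: min(r-i=2, Z[1]=0)=0; Z[33]=0
i=34: min(r-i=1, Z[2]=2)=1; Z[34]=1
i=35: i≥r, start 0; Z[35]=1 scan→box=[35,36)
i=36: i≥r, start 0; Z[36]=1 scan→box=[36,37)
i=37: i≥r, start 0; Z[37]=1 scan→box=[37,38)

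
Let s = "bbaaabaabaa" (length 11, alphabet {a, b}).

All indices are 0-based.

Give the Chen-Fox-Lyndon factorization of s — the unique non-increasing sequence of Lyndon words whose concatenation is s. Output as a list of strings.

emit factor 1: 'b' (i=0, period=1)
emit factor 2: 'b' (i=1, period=1)
emit factor 3: 'aaabaab' (i=2, period=7)
emit factor 4: 'a' (i=9, period=1)
emit factor 5: 'a' (i=10, period=1)

["b", "b", "aaabaab", "a", "a"]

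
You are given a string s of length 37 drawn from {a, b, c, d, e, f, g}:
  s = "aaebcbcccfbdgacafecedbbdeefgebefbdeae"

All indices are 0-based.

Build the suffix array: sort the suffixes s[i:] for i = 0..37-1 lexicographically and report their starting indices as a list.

[0, 13, 35, 1, 15, 21, 3, 5, 32, 22, 10, 29, 14, 4, 6, 7, 18, 8, 20, 33, 23, 11, 36, 34, 2, 28, 17, 19, 24, 30, 25, 31, 9, 16, 26, 12, 27]

rank | idx | suffix
   0 |   0 | aaebcbcccfbdgacafecedbbdeefgebefbdeae
   1 |  13 | acafecedbbdeefgebefbdeae
   2 |  35 | ae
   3 |   1 | aebcbcccfbdgacafecedbbdeefgebefbdeae
   4 |  15 | afecedbbdeefgebefbdeae
   5 |  21 | bbdeefgebefbdeae
   6 |   3 | bcbcccfbdgacafecedbbdeefgebefbdeae
   7 |   5 | bcccfbdgacafecedbbdeefgebefbdeae
   8 |  32 | bdeae
   9 |  22 | bdeefgebefbdeae
  10 |  10 | bdgacafecedbbdeefgebefbdeae
  11 |  29 | befbdeae
  12 |  14 | cafecedbbdeefgebefbdeae
  13 |   4 | cbcccfbdgacafecedbbdeefgebefbdeae
  14 |   6 | cccfbdgacafecedbbdeefgebefbdeae
  15 |   7 | ccfbdgacafecedbbdeefgebefbdeae
  16 |  18 | cedbbdeefgebefbdeae
  17 |   8 | cfbdgacafecedbbdeefgebefbdeae
  18 |  20 | dbbdeefgebefbdeae
  19 |  33 | deae
  20 |  23 | deefgebefbdeae
  21 |  11 | dgacafecedbbdeefgebefbdeae
  22 |  36 | e
  23 |  34 | eae
  24 |   2 | ebcbcccfbdgacafecedbbdeefgebefbdeae
  25 |  28 | ebefbdeae
  26 |  17 | ecedbbdeefgebefbdeae
  27 |  19 | edbbdeefgebefbdeae
  28 |  24 | eefgebefbdeae
  29 |  30 | efbdeae
  30 |  25 | efgebefbdeae
  31 |  31 | fbdeae
  32 |   9 | fbdgacafecedbbdeefgebefbdeae
  33 |  16 | fecedbbdeefgebefbdeae
  34 |  26 | fgebefbdeae
  35 |  12 | gacafecedbbdeefgebefbdeae
  36 |  27 | gebefbdeae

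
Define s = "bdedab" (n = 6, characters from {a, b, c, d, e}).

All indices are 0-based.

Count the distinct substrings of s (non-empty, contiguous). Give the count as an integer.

19

rank→(start, suffix):
  0 → (4, 'ab')
  1 → (5, 'b')
  2 → (0, 'bdedab')
  3 → (3, 'dab')
  4 → (1, 'dedab')
  5 → (2, 'edab')

SA = [4, 5, 0, 3, 1, 2]
[i] adj suffixes → lcp
  [1] 4/5 → 0 ('')
  [2] 5/0 → 1 ('b')
  [3] 0/3 → 0 ('')
  [4] 3/1 → 1 ('d')
  [5] 1/2 → 0 ('')

n(n+1)/2 = 6·7/2 = 21
Σ LCP = 0 + 0 + 1 + 0 + 1 + 0 = 2
distinct = 21 − 2 = 19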